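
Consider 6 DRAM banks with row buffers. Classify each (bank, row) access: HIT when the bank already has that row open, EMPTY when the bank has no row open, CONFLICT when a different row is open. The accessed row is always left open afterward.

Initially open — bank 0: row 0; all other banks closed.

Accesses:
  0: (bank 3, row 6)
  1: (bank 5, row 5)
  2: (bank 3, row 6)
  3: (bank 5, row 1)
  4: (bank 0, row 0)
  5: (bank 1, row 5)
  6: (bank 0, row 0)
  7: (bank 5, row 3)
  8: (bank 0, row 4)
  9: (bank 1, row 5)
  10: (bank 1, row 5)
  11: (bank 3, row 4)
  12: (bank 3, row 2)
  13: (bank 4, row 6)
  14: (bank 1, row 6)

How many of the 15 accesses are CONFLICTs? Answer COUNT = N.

step 0: bank3 None->6 [EMPTY]
step 1: bank5 None->5 [EMPTY]
step 2: bank3 6->6 [HIT]
step 3: bank5 5->1 [CONFLICT]
step 4: bank0 0->0 [HIT]
step 5: bank1 None->5 [EMPTY]
step 6: bank0 0->0 [HIT]
step 7: bank5 1->3 [CONFLICT]
step 8: bank0 0->4 [CONFLICT]
step 9: bank1 5->5 [HIT]
step 10: bank1 5->5 [HIT]
step 11: bank3 6->4 [CONFLICT]
step 12: bank3 4->2 [CONFLICT]
step 13: bank4 None->6 [EMPTY]
step 14: bank1 5->6 [CONFLICT]

COUNT = 6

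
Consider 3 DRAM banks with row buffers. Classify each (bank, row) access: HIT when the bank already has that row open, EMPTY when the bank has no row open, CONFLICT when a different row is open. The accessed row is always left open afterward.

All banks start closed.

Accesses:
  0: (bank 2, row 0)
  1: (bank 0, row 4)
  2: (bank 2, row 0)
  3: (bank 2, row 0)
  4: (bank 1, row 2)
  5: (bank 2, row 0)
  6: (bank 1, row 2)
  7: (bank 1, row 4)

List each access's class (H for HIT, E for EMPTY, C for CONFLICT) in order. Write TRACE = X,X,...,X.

TRACE = E,E,H,H,E,H,H,C

step 0: bank2 None->0 [EMPTY]
step 1: bank0 None->4 [EMPTY]
step 2: bank2 0->0 [HIT]
step 3: bank2 0->0 [HIT]
step 4: bank1 None->2 [EMPTY]
step 5: bank2 0->0 [HIT]
step 6: bank1 2->2 [HIT]
step 7: bank1 2->4 [CONFLICT]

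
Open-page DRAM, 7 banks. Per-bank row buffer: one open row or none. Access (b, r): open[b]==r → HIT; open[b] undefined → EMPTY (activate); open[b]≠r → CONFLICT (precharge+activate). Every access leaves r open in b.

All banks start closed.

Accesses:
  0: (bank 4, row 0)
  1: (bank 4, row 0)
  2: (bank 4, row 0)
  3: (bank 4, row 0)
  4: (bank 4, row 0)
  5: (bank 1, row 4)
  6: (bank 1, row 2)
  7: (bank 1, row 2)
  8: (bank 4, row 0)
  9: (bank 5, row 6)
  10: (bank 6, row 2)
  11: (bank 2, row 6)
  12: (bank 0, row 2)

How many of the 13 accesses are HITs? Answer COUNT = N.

  [0] b4 r0: no row ⇒ E
  [1] b4 r0: had r0 ⇒ H
  [2] b4 r0: had r0 ⇒ H
  [3] b4 r0: had r0 ⇒ H
  [4] b4 r0: had r0 ⇒ H
  [5] b1 r4: no row ⇒ E
  [6] b1 r2: had r4 ⇒ C
  [7] b1 r2: had r2 ⇒ H
  [8] b4 r0: had r0 ⇒ H
  [9] b5 r6: no row ⇒ E
  [10] b6 r2: no row ⇒ E
  [11] b2 r6: no row ⇒ E
  [12] b0 r2: no row ⇒ E

COUNT = 6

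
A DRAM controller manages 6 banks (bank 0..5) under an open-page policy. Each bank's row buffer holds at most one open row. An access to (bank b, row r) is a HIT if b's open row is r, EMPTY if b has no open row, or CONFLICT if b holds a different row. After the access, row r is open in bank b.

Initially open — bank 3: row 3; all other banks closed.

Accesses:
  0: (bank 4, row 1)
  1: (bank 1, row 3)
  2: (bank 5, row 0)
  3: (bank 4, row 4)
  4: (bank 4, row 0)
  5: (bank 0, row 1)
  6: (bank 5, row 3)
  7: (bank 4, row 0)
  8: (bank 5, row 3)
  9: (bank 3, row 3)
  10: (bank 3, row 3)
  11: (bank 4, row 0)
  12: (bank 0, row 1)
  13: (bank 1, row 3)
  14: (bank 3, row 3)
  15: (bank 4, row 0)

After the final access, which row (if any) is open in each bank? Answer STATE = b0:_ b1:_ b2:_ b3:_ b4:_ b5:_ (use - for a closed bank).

STATE = b0:1 b1:3 b2:- b3:3 b4:0 b5:3

  [0] b4 r1: no row ⇒ E
  [1] b1 r3: no row ⇒ E
  [2] b5 r0: no row ⇒ E
  [3] b4 r4: had r1 ⇒ C
  [4] b4 r0: had r4 ⇒ C
  [5] b0 r1: no row ⇒ E
  [6] b5 r3: had r0 ⇒ C
  [7] b4 r0: had r0 ⇒ H
  [8] b5 r3: had r3 ⇒ H
  [9] b3 r3: had r3 ⇒ H
  [10] b3 r3: had r3 ⇒ H
  [11] b4 r0: had r0 ⇒ H
  [12] b0 r1: had r1 ⇒ H
  [13] b1 r3: had r3 ⇒ H
  [14] b3 r3: had r3 ⇒ H
  [15] b4 r0: had r0 ⇒ H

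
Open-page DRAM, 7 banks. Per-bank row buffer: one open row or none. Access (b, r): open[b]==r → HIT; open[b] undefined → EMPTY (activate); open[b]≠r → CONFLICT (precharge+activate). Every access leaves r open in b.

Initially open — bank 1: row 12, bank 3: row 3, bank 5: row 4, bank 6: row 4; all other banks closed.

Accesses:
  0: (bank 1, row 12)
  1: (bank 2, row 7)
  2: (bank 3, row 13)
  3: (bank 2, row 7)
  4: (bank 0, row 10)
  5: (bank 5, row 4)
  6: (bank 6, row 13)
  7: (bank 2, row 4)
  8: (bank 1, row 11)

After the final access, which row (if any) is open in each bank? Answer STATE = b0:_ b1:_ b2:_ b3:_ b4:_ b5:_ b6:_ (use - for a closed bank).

#0 (1,12) H  (was 12)
#1 (2,7) E
#2 (3,13) C  (was 3)
#3 (2,7) H  (was 7)
#4 (0,10) E
#5 (5,4) H  (was 4)
#6 (6,13) C  (was 4)
#7 (2,4) C  (was 7)
#8 (1,11) C  (was 12)

STATE = b0:10 b1:11 b2:4 b3:13 b4:- b5:4 b6:13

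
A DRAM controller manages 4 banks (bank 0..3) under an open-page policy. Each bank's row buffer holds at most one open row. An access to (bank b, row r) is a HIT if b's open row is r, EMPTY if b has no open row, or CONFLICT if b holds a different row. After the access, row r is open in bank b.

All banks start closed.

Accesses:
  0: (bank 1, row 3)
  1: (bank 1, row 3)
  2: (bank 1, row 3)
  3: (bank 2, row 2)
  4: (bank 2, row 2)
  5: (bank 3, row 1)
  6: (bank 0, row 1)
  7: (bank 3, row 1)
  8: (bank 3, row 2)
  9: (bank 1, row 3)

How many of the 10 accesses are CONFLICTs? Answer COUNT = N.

0: bank 1 row 3 — prev None → EMPTY
1: bank 1 row 3 — prev 3 → HIT
2: bank 1 row 3 — prev 3 → HIT
3: bank 2 row 2 — prev None → EMPTY
4: bank 2 row 2 — prev 2 → HIT
5: bank 3 row 1 — prev None → EMPTY
6: bank 0 row 1 — prev None → EMPTY
7: bank 3 row 1 — prev 1 → HIT
8: bank 3 row 2 — prev 1 → CONFLICT
9: bank 1 row 3 — prev 3 → HIT

COUNT = 1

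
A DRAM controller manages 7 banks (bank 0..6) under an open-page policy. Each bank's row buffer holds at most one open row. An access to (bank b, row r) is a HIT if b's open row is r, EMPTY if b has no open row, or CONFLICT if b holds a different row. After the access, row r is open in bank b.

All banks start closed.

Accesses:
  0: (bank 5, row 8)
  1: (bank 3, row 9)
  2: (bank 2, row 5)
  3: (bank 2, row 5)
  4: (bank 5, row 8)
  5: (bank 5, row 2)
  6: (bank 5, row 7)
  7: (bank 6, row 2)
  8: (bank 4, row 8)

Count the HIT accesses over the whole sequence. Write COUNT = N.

#0 (5,8) E
#1 (3,9) E
#2 (2,5) E
#3 (2,5) H  (was 5)
#4 (5,8) H  (was 8)
#5 (5,2) C  (was 8)
#6 (5,7) C  (was 2)
#7 (6,2) E
#8 (4,8) E

COUNT = 2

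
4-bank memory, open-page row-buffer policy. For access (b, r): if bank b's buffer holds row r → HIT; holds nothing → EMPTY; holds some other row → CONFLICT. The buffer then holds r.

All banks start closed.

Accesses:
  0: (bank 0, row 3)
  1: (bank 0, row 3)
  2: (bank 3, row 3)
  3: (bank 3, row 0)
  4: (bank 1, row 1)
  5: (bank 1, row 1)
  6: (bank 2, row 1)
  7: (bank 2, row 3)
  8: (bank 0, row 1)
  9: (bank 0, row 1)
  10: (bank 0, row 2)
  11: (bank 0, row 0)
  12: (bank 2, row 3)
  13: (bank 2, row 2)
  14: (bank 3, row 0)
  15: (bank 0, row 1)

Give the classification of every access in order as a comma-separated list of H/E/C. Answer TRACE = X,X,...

TRACE = E,H,E,C,E,H,E,C,C,H,C,C,H,C,H,C

0: bank 0 row 3 — prev None → EMPTY
1: bank 0 row 3 — prev 3 → HIT
2: bank 3 row 3 — prev None → EMPTY
3: bank 3 row 0 — prev 3 → CONFLICT
4: bank 1 row 1 — prev None → EMPTY
5: bank 1 row 1 — prev 1 → HIT
6: bank 2 row 1 — prev None → EMPTY
7: bank 2 row 3 — prev 1 → CONFLICT
8: bank 0 row 1 — prev 3 → CONFLICT
9: bank 0 row 1 — prev 1 → HIT
10: bank 0 row 2 — prev 1 → CONFLICT
11: bank 0 row 0 — prev 2 → CONFLICT
12: bank 2 row 3 — prev 3 → HIT
13: bank 2 row 2 — prev 3 → CONFLICT
14: bank 3 row 0 — prev 0 → HIT
15: bank 0 row 1 — prev 0 → CONFLICT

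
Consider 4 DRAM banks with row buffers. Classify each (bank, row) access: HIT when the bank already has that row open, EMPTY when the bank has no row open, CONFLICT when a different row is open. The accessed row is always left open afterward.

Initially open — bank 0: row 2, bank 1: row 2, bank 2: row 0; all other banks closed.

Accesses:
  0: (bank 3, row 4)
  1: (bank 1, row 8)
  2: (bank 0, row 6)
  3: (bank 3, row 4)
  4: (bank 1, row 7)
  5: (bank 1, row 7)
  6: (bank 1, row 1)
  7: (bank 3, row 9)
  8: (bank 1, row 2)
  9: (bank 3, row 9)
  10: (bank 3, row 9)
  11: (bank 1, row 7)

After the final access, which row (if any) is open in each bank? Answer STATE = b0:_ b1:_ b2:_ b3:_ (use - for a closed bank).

STATE = b0:6 b1:7 b2:0 b3:9

#0 (3,4) E
#1 (1,8) C  (was 2)
#2 (0,6) C  (was 2)
#3 (3,4) H  (was 4)
#4 (1,7) C  (was 8)
#5 (1,7) H  (was 7)
#6 (1,1) C  (was 7)
#7 (3,9) C  (was 4)
#8 (1,2) C  (was 1)
#9 (3,9) H  (was 9)
#10 (3,9) H  (was 9)
#11 (1,7) C  (was 2)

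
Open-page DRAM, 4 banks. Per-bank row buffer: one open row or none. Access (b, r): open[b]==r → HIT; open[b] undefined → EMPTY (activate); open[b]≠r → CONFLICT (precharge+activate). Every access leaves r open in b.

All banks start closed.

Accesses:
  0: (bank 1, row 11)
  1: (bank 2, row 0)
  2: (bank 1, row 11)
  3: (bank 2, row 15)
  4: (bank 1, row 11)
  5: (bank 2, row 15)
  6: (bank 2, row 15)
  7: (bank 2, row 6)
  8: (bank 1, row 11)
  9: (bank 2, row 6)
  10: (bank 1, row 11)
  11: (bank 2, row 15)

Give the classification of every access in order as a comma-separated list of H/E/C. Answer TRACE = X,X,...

TRACE = E,E,H,C,H,H,H,C,H,H,H,C

0: bank 1 row 11 — prev None → EMPTY
1: bank 2 row 0 — prev None → EMPTY
2: bank 1 row 11 — prev 11 → HIT
3: bank 2 row 15 — prev 0 → CONFLICT
4: bank 1 row 11 — prev 11 → HIT
5: bank 2 row 15 — prev 15 → HIT
6: bank 2 row 15 — prev 15 → HIT
7: bank 2 row 6 — prev 15 → CONFLICT
8: bank 1 row 11 — prev 11 → HIT
9: bank 2 row 6 — prev 6 → HIT
10: bank 1 row 11 — prev 11 → HIT
11: bank 2 row 15 — prev 6 → CONFLICT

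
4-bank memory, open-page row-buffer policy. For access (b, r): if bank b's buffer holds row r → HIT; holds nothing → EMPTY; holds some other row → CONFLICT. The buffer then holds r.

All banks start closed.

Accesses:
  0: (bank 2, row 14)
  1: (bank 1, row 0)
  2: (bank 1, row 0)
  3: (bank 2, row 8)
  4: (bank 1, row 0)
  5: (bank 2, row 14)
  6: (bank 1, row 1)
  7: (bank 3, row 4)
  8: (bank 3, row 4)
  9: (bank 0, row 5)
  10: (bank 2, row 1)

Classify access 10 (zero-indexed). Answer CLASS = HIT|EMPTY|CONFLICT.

CLASS = CONFLICT

0: bank 2 row 14 — prev None → EMPTY
1: bank 1 row 0 — prev None → EMPTY
2: bank 1 row 0 — prev 0 → HIT
3: bank 2 row 8 — prev 14 → CONFLICT
4: bank 1 row 0 — prev 0 → HIT
5: bank 2 row 14 — prev 8 → CONFLICT
6: bank 1 row 1 — prev 0 → CONFLICT
7: bank 3 row 4 — prev None → EMPTY
8: bank 3 row 4 — prev 4 → HIT
9: bank 0 row 5 — prev None → EMPTY
10: bank 2 row 1 — prev 14 → CONFLICT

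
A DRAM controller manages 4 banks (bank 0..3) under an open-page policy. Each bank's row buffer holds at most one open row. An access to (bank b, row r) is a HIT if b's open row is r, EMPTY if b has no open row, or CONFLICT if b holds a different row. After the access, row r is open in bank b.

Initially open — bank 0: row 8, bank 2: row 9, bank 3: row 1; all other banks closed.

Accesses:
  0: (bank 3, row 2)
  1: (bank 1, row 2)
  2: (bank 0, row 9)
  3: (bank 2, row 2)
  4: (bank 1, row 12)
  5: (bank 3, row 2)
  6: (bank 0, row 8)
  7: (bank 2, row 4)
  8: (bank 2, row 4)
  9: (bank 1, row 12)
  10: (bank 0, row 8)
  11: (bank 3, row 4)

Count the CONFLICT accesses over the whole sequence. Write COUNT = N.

0: bank 3 row 2 — prev 1 → CONFLICT
1: bank 1 row 2 — prev None → EMPTY
2: bank 0 row 9 — prev 8 → CONFLICT
3: bank 2 row 2 — prev 9 → CONFLICT
4: bank 1 row 12 — prev 2 → CONFLICT
5: bank 3 row 2 — prev 2 → HIT
6: bank 0 row 8 — prev 9 → CONFLICT
7: bank 2 row 4 — prev 2 → CONFLICT
8: bank 2 row 4 — prev 4 → HIT
9: bank 1 row 12 — prev 12 → HIT
10: bank 0 row 8 — prev 8 → HIT
11: bank 3 row 4 — prev 2 → CONFLICT

COUNT = 7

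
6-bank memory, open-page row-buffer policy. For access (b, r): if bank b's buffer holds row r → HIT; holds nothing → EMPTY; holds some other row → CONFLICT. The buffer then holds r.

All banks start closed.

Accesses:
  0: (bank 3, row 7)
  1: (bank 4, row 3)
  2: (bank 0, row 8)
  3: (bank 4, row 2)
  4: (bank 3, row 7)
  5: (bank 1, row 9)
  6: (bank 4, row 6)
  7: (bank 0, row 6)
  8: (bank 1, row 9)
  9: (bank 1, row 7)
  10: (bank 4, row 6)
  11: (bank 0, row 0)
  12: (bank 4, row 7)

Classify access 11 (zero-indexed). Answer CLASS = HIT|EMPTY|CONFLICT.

CLASS = CONFLICT

  [0] b3 r7: no row ⇒ E
  [1] b4 r3: no row ⇒ E
  [2] b0 r8: no row ⇒ E
  [3] b4 r2: had r3 ⇒ C
  [4] b3 r7: had r7 ⇒ H
  [5] b1 r9: no row ⇒ E
  [6] b4 r6: had r2 ⇒ C
  [7] b0 r6: had r8 ⇒ C
  [8] b1 r9: had r9 ⇒ H
  [9] b1 r7: had r9 ⇒ C
  [10] b4 r6: had r6 ⇒ H
  [11] b0 r0: had r6 ⇒ C
  [12] b4 r7: had r6 ⇒ C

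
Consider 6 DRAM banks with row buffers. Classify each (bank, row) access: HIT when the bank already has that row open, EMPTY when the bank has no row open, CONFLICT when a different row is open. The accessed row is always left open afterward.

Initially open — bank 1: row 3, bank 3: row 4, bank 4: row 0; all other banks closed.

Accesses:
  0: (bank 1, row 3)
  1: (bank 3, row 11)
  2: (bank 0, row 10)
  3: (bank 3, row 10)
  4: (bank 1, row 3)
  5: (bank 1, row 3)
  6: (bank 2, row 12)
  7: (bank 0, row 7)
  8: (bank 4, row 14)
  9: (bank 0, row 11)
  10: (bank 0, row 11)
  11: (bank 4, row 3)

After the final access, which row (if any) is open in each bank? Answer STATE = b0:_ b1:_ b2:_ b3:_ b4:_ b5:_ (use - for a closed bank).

  [0] b1 r3: had r3 ⇒ H
  [1] b3 r11: had r4 ⇒ C
  [2] b0 r10: no row ⇒ E
  [3] b3 r10: had r11 ⇒ C
  [4] b1 r3: had r3 ⇒ H
  [5] b1 r3: had r3 ⇒ H
  [6] b2 r12: no row ⇒ E
  [7] b0 r7: had r10 ⇒ C
  [8] b4 r14: had r0 ⇒ C
  [9] b0 r11: had r7 ⇒ C
  [10] b0 r11: had r11 ⇒ H
  [11] b4 r3: had r14 ⇒ C

STATE = b0:11 b1:3 b2:12 b3:10 b4:3 b5:-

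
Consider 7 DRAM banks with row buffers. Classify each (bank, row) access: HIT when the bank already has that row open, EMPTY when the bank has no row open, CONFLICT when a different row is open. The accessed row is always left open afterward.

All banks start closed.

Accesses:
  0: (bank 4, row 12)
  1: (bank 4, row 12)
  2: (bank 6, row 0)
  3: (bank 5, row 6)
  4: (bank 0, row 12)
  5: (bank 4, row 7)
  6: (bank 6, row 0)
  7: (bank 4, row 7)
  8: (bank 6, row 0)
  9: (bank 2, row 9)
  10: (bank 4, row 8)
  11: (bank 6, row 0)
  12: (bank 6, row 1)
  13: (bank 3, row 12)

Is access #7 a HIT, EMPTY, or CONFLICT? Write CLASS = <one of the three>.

#0 (4,12) E
#1 (4,12) H  (was 12)
#2 (6,0) E
#3 (5,6) E
#4 (0,12) E
#5 (4,7) C  (was 12)
#6 (6,0) H  (was 0)
#7 (4,7) H  (was 7)
#8 (6,0) H  (was 0)
#9 (2,9) E
#10 (4,8) C  (was 7)
#11 (6,0) H  (was 0)
#12 (6,1) C  (was 0)
#13 (3,12) E

CLASS = HIT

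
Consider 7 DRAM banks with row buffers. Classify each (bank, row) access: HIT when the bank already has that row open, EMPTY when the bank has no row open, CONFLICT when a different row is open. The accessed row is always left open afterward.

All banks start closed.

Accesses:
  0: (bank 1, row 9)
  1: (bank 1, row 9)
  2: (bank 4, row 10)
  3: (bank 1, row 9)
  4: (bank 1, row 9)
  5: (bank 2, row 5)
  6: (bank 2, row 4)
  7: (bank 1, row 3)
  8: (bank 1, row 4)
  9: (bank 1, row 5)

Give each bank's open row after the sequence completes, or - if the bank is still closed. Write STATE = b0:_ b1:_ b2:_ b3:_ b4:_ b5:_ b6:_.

STATE = b0:- b1:5 b2:4 b3:- b4:10 b5:- b6:-

  [0] b1 r9: no row ⇒ E
  [1] b1 r9: had r9 ⇒ H
  [2] b4 r10: no row ⇒ E
  [3] b1 r9: had r9 ⇒ H
  [4] b1 r9: had r9 ⇒ H
  [5] b2 r5: no row ⇒ E
  [6] b2 r4: had r5 ⇒ C
  [7] b1 r3: had r9 ⇒ C
  [8] b1 r4: had r3 ⇒ C
  [9] b1 r5: had r4 ⇒ C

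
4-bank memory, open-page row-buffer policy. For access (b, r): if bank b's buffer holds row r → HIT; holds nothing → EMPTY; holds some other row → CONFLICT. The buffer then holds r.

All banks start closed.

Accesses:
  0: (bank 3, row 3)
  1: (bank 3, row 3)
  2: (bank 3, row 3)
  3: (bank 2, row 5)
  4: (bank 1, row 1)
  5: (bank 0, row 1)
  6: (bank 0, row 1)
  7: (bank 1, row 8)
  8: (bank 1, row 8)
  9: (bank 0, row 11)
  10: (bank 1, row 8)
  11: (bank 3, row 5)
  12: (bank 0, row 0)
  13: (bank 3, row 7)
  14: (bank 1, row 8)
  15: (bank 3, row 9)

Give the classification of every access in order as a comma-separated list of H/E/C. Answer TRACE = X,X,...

TRACE = E,H,H,E,E,E,H,C,H,C,H,C,C,C,H,C

0: bank 3 row 3 — prev None → EMPTY
1: bank 3 row 3 — prev 3 → HIT
2: bank 3 row 3 — prev 3 → HIT
3: bank 2 row 5 — prev None → EMPTY
4: bank 1 row 1 — prev None → EMPTY
5: bank 0 row 1 — prev None → EMPTY
6: bank 0 row 1 — prev 1 → HIT
7: bank 1 row 8 — prev 1 → CONFLICT
8: bank 1 row 8 — prev 8 → HIT
9: bank 0 row 11 — prev 1 → CONFLICT
10: bank 1 row 8 — prev 8 → HIT
11: bank 3 row 5 — prev 3 → CONFLICT
12: bank 0 row 0 — prev 11 → CONFLICT
13: bank 3 row 7 — prev 5 → CONFLICT
14: bank 1 row 8 — prev 8 → HIT
15: bank 3 row 9 — prev 7 → CONFLICT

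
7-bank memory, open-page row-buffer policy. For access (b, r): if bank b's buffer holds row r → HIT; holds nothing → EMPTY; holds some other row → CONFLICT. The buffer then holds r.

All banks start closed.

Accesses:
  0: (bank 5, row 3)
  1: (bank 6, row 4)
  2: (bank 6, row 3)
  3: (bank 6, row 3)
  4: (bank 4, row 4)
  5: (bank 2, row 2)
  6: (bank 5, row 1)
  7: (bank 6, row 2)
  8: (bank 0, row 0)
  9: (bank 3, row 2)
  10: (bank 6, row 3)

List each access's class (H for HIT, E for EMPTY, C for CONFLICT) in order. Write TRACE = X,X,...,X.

#0 (5,3) E
#1 (6,4) E
#2 (6,3) C  (was 4)
#3 (6,3) H  (was 3)
#4 (4,4) E
#5 (2,2) E
#6 (5,1) C  (was 3)
#7 (6,2) C  (was 3)
#8 (0,0) E
#9 (3,2) E
#10 (6,3) C  (was 2)

TRACE = E,E,C,H,E,E,C,C,E,E,C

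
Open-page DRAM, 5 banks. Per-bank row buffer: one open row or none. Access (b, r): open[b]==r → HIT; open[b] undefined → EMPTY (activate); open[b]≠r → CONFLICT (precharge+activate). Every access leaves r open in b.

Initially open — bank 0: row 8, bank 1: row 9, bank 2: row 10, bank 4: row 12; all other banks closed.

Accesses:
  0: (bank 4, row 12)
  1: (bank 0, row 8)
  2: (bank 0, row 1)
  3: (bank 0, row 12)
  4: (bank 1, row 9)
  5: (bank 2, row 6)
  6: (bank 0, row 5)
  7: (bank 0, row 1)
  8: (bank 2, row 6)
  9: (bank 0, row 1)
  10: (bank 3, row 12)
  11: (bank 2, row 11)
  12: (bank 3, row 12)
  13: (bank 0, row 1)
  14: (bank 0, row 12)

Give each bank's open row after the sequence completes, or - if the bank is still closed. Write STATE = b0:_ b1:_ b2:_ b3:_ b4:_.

step 0: bank4 12->12 [HIT]
step 1: bank0 8->8 [HIT]
step 2: bank0 8->1 [CONFLICT]
step 3: bank0 1->12 [CONFLICT]
step 4: bank1 9->9 [HIT]
step 5: bank2 10->6 [CONFLICT]
step 6: bank0 12->5 [CONFLICT]
step 7: bank0 5->1 [CONFLICT]
step 8: bank2 6->6 [HIT]
step 9: bank0 1->1 [HIT]
step 10: bank3 None->12 [EMPTY]
step 11: bank2 6->11 [CONFLICT]
step 12: bank3 12->12 [HIT]
step 13: bank0 1->1 [HIT]
step 14: bank0 1->12 [CONFLICT]

STATE = b0:12 b1:9 b2:11 b3:12 b4:12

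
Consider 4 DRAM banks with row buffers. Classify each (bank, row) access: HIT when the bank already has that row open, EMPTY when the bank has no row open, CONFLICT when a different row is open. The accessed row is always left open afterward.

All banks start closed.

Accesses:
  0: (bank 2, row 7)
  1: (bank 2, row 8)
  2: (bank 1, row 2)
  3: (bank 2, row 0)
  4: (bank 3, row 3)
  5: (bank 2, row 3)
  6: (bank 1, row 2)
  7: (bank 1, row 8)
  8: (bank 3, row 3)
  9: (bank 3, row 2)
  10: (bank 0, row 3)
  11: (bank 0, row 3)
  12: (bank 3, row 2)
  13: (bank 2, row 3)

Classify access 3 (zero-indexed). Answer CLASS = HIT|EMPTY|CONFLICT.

step 0: bank2 None->7 [EMPTY]
step 1: bank2 7->8 [CONFLICT]
step 2: bank1 None->2 [EMPTY]
step 3: bank2 8->0 [CONFLICT]
step 4: bank3 None->3 [EMPTY]
step 5: bank2 0->3 [CONFLICT]
step 6: bank1 2->2 [HIT]
step 7: bank1 2->8 [CONFLICT]
step 8: bank3 3->3 [HIT]
step 9: bank3 3->2 [CONFLICT]
step 10: bank0 None->3 [EMPTY]
step 11: bank0 3->3 [HIT]
step 12: bank3 2->2 [HIT]
step 13: bank2 3->3 [HIT]

CLASS = CONFLICT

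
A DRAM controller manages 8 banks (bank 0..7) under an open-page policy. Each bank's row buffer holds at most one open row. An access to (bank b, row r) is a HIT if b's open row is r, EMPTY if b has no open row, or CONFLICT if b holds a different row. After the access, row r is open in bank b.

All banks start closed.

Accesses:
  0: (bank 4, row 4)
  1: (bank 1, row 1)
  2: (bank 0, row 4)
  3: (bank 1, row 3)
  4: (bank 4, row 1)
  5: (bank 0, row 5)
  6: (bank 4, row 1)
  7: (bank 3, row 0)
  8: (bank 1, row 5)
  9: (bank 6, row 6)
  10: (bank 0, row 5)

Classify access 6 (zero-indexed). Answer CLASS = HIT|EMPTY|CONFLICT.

#0 (4,4) E
#1 (1,1) E
#2 (0,4) E
#3 (1,3) C  (was 1)
#4 (4,1) C  (was 4)
#5 (0,5) C  (was 4)
#6 (4,1) H  (was 1)
#7 (3,0) E
#8 (1,5) C  (was 3)
#9 (6,6) E
#10 (0,5) H  (was 5)

CLASS = HIT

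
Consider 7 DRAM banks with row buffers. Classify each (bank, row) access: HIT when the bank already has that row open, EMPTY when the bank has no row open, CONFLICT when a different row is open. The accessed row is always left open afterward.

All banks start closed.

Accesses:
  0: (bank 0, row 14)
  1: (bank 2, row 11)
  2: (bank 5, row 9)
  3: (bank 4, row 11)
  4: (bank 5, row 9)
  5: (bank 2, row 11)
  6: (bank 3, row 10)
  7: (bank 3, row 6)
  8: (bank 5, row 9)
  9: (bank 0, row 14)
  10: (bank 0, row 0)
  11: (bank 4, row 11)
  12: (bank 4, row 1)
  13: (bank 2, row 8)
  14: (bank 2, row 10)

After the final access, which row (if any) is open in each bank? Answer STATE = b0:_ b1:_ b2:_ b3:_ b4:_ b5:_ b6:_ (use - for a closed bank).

0: bank 0 row 14 — prev None → EMPTY
1: bank 2 row 11 — prev None → EMPTY
2: bank 5 row 9 — prev None → EMPTY
3: bank 4 row 11 — prev None → EMPTY
4: bank 5 row 9 — prev 9 → HIT
5: bank 2 row 11 — prev 11 → HIT
6: bank 3 row 10 — prev None → EMPTY
7: bank 3 row 6 — prev 10 → CONFLICT
8: bank 5 row 9 — prev 9 → HIT
9: bank 0 row 14 — prev 14 → HIT
10: bank 0 row 0 — prev 14 → CONFLICT
11: bank 4 row 11 — prev 11 → HIT
12: bank 4 row 1 — prev 11 → CONFLICT
13: bank 2 row 8 — prev 11 → CONFLICT
14: bank 2 row 10 — prev 8 → CONFLICT

STATE = b0:0 b1:- b2:10 b3:6 b4:1 b5:9 b6:-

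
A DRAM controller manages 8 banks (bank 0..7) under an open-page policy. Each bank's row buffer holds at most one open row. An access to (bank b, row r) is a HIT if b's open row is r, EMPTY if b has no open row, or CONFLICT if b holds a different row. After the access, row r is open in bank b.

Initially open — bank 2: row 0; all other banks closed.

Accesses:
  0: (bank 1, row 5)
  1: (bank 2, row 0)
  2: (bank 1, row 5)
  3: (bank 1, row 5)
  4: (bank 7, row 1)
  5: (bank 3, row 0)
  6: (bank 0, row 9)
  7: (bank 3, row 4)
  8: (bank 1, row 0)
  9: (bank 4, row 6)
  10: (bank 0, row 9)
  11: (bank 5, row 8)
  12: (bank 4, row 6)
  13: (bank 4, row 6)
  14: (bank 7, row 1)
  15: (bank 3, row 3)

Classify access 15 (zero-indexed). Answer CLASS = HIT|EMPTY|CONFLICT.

  [0] b1 r5: no row ⇒ E
  [1] b2 r0: had r0 ⇒ H
  [2] b1 r5: had r5 ⇒ H
  [3] b1 r5: had r5 ⇒ H
  [4] b7 r1: no row ⇒ E
  [5] b3 r0: no row ⇒ E
  [6] b0 r9: no row ⇒ E
  [7] b3 r4: had r0 ⇒ C
  [8] b1 r0: had r5 ⇒ C
  [9] b4 r6: no row ⇒ E
  [10] b0 r9: had r9 ⇒ H
  [11] b5 r8: no row ⇒ E
  [12] b4 r6: had r6 ⇒ H
  [13] b4 r6: had r6 ⇒ H
  [14] b7 r1: had r1 ⇒ H
  [15] b3 r3: had r4 ⇒ C

CLASS = CONFLICT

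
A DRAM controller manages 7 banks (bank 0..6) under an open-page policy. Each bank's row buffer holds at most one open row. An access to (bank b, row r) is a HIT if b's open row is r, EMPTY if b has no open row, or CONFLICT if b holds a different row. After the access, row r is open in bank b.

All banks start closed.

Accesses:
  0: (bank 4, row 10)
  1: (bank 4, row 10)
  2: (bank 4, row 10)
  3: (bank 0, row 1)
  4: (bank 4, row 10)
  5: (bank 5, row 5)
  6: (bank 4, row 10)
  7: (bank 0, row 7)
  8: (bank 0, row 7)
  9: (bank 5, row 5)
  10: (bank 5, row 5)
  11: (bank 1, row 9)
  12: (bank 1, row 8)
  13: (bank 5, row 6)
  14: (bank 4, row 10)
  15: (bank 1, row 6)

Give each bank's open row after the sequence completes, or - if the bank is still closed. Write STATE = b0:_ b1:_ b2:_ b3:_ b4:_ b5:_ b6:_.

  [0] b4 r10: no row ⇒ E
  [1] b4 r10: had r10 ⇒ H
  [2] b4 r10: had r10 ⇒ H
  [3] b0 r1: no row ⇒ E
  [4] b4 r10: had r10 ⇒ H
  [5] b5 r5: no row ⇒ E
  [6] b4 r10: had r10 ⇒ H
  [7] b0 r7: had r1 ⇒ C
  [8] b0 r7: had r7 ⇒ H
  [9] b5 r5: had r5 ⇒ H
  [10] b5 r5: had r5 ⇒ H
  [11] b1 r9: no row ⇒ E
  [12] b1 r8: had r9 ⇒ C
  [13] b5 r6: had r5 ⇒ C
  [14] b4 r10: had r10 ⇒ H
  [15] b1 r6: had r8 ⇒ C

STATE = b0:7 b1:6 b2:- b3:- b4:10 b5:6 b6:-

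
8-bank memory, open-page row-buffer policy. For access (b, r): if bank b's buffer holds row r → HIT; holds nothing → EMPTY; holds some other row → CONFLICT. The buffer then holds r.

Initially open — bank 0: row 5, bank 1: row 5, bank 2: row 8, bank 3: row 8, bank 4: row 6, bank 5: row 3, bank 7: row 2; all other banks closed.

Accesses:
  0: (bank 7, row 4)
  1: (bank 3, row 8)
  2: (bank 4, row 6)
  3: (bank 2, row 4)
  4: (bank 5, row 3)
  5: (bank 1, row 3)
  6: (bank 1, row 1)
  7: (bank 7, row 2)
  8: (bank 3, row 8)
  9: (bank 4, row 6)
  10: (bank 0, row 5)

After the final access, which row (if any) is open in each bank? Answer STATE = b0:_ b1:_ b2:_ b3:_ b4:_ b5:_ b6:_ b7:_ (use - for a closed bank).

STATE = b0:5 b1:1 b2:4 b3:8 b4:6 b5:3 b6:- b7:2

  [0] b7 r4: had r2 ⇒ C
  [1] b3 r8: had r8 ⇒ H
  [2] b4 r6: had r6 ⇒ H
  [3] b2 r4: had r8 ⇒ C
  [4] b5 r3: had r3 ⇒ H
  [5] b1 r3: had r5 ⇒ C
  [6] b1 r1: had r3 ⇒ C
  [7] b7 r2: had r4 ⇒ C
  [8] b3 r8: had r8 ⇒ H
  [9] b4 r6: had r6 ⇒ H
  [10] b0 r5: had r5 ⇒ H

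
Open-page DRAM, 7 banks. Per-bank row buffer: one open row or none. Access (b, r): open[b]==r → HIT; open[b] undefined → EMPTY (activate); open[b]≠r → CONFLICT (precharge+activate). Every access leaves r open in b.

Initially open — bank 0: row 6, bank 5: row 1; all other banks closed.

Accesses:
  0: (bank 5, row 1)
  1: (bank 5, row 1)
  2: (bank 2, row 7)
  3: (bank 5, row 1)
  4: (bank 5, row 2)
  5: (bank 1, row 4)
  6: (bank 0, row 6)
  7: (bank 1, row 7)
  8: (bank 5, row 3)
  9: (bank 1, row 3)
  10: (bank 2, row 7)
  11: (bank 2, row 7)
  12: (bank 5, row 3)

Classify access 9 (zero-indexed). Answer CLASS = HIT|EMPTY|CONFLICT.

CLASS = CONFLICT

0: bank 5 row 1 — prev 1 → HIT
1: bank 5 row 1 — prev 1 → HIT
2: bank 2 row 7 — prev None → EMPTY
3: bank 5 row 1 — prev 1 → HIT
4: bank 5 row 2 — prev 1 → CONFLICT
5: bank 1 row 4 — prev None → EMPTY
6: bank 0 row 6 — prev 6 → HIT
7: bank 1 row 7 — prev 4 → CONFLICT
8: bank 5 row 3 — prev 2 → CONFLICT
9: bank 1 row 3 — prev 7 → CONFLICT
10: bank 2 row 7 — prev 7 → HIT
11: bank 2 row 7 — prev 7 → HIT
12: bank 5 row 3 — prev 3 → HIT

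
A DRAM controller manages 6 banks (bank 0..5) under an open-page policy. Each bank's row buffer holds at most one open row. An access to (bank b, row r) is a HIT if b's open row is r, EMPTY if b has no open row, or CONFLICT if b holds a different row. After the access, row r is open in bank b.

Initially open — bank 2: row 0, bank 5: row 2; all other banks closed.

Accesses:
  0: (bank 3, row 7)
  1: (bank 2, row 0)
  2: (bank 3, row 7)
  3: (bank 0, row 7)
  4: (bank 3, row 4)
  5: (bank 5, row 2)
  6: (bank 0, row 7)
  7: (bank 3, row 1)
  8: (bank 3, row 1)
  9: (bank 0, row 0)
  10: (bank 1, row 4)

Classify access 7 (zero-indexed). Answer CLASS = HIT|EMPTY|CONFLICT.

step 0: bank3 None->7 [EMPTY]
step 1: bank2 0->0 [HIT]
step 2: bank3 7->7 [HIT]
step 3: bank0 None->7 [EMPTY]
step 4: bank3 7->4 [CONFLICT]
step 5: bank5 2->2 [HIT]
step 6: bank0 7->7 [HIT]
step 7: bank3 4->1 [CONFLICT]
step 8: bank3 1->1 [HIT]
step 9: bank0 7->0 [CONFLICT]
step 10: bank1 None->4 [EMPTY]

CLASS = CONFLICT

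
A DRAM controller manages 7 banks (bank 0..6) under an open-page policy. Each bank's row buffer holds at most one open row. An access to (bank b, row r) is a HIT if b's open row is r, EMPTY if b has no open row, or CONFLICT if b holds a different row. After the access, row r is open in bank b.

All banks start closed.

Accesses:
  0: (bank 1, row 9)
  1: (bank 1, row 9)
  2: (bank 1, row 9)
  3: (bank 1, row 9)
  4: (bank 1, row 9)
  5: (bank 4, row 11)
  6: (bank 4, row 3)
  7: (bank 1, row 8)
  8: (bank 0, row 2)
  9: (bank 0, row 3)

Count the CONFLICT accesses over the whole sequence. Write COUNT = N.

#0 (1,9) E
#1 (1,9) H  (was 9)
#2 (1,9) H  (was 9)
#3 (1,9) H  (was 9)
#4 (1,9) H  (was 9)
#5 (4,11) E
#6 (4,3) C  (was 11)
#7 (1,8) C  (was 9)
#8 (0,2) E
#9 (0,3) C  (was 2)

COUNT = 3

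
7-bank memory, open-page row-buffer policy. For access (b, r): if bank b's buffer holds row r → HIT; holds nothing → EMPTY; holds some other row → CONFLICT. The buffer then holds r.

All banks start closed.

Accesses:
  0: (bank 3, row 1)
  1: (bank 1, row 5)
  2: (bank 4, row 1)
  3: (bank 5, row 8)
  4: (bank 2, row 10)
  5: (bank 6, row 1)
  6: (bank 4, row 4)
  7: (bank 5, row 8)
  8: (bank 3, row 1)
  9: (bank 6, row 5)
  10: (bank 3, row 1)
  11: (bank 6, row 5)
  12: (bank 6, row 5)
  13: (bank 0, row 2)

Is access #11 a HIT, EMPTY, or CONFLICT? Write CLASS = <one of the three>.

CLASS = HIT

step 0: bank3 None->1 [EMPTY]
step 1: bank1 None->5 [EMPTY]
step 2: bank4 None->1 [EMPTY]
step 3: bank5 None->8 [EMPTY]
step 4: bank2 None->10 [EMPTY]
step 5: bank6 None->1 [EMPTY]
step 6: bank4 1->4 [CONFLICT]
step 7: bank5 8->8 [HIT]
step 8: bank3 1->1 [HIT]
step 9: bank6 1->5 [CONFLICT]
step 10: bank3 1->1 [HIT]
step 11: bank6 5->5 [HIT]
step 12: bank6 5->5 [HIT]
step 13: bank0 None->2 [EMPTY]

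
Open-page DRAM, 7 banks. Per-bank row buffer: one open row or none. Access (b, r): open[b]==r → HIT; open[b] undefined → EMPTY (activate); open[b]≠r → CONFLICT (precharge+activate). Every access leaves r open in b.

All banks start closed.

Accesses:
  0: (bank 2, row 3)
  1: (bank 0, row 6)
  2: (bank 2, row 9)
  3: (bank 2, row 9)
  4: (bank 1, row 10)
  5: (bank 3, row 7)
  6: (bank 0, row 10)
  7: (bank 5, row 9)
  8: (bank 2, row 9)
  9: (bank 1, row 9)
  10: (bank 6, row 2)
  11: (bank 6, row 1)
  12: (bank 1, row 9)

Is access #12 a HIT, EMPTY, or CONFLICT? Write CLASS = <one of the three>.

CLASS = HIT

#0 (2,3) E
#1 (0,6) E
#2 (2,9) C  (was 3)
#3 (2,9) H  (was 9)
#4 (1,10) E
#5 (3,7) E
#6 (0,10) C  (was 6)
#7 (5,9) E
#8 (2,9) H  (was 9)
#9 (1,9) C  (was 10)
#10 (6,2) E
#11 (6,1) C  (was 2)
#12 (1,9) H  (was 9)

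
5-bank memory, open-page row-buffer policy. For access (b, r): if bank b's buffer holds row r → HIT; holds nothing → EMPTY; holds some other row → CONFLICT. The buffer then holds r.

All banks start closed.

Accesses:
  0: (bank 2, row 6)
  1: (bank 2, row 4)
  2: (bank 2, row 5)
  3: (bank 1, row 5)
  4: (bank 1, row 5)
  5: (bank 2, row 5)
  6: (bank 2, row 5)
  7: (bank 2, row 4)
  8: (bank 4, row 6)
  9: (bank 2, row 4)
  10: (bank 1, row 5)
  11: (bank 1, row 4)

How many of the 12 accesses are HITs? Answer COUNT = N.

COUNT = 5

#0 (2,6) E
#1 (2,4) C  (was 6)
#2 (2,5) C  (was 4)
#3 (1,5) E
#4 (1,5) H  (was 5)
#5 (2,5) H  (was 5)
#6 (2,5) H  (was 5)
#7 (2,4) C  (was 5)
#8 (4,6) E
#9 (2,4) H  (was 4)
#10 (1,5) H  (was 5)
#11 (1,4) C  (was 5)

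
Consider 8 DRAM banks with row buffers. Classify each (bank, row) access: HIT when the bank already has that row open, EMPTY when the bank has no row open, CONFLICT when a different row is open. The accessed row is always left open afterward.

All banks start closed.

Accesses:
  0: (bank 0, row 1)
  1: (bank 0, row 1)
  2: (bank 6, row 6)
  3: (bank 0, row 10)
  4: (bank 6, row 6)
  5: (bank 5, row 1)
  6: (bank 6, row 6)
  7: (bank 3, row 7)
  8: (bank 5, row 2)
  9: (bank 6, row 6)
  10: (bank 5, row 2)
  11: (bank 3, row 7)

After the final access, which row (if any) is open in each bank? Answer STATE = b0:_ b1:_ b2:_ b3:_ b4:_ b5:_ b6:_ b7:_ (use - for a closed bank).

#0 (0,1) E
#1 (0,1) H  (was 1)
#2 (6,6) E
#3 (0,10) C  (was 1)
#4 (6,6) H  (was 6)
#5 (5,1) E
#6 (6,6) H  (was 6)
#7 (3,7) E
#8 (5,2) C  (was 1)
#9 (6,6) H  (was 6)
#10 (5,2) H  (was 2)
#11 (3,7) H  (was 7)

STATE = b0:10 b1:- b2:- b3:7 b4:- b5:2 b6:6 b7:-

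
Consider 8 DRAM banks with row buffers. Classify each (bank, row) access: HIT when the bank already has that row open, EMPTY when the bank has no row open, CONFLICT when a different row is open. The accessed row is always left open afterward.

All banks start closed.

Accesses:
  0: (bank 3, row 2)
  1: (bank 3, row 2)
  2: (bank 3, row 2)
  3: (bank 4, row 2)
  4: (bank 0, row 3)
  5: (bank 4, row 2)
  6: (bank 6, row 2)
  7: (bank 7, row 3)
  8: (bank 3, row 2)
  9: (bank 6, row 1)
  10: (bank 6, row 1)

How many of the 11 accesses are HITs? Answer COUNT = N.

#0 (3,2) E
#1 (3,2) H  (was 2)
#2 (3,2) H  (was 2)
#3 (4,2) E
#4 (0,3) E
#5 (4,2) H  (was 2)
#6 (6,2) E
#7 (7,3) E
#8 (3,2) H  (was 2)
#9 (6,1) C  (was 2)
#10 (6,1) H  (was 1)

COUNT = 5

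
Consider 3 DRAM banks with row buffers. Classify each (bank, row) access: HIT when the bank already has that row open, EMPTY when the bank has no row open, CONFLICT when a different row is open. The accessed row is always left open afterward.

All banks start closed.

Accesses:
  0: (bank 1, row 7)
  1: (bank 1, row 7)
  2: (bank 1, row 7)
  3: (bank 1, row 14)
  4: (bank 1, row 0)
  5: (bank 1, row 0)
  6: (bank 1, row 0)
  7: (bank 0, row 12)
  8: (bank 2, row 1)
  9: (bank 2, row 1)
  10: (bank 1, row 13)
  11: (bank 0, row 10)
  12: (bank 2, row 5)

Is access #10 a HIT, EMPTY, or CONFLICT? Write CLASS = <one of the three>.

  [0] b1 r7: no row ⇒ E
  [1] b1 r7: had r7 ⇒ H
  [2] b1 r7: had r7 ⇒ H
  [3] b1 r14: had r7 ⇒ C
  [4] b1 r0: had r14 ⇒ C
  [5] b1 r0: had r0 ⇒ H
  [6] b1 r0: had r0 ⇒ H
  [7] b0 r12: no row ⇒ E
  [8] b2 r1: no row ⇒ E
  [9] b2 r1: had r1 ⇒ H
  [10] b1 r13: had r0 ⇒ C
  [11] b0 r10: had r12 ⇒ C
  [12] b2 r5: had r1 ⇒ C

CLASS = CONFLICT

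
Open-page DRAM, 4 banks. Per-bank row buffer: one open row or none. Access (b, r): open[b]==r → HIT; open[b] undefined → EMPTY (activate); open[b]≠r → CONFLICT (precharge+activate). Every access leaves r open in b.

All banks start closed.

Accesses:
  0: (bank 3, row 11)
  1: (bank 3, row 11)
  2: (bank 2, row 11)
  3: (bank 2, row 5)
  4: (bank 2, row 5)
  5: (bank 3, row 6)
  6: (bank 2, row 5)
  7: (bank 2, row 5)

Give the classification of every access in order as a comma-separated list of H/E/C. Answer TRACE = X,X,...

TRACE = E,H,E,C,H,C,H,H

#0 (3,11) E
#1 (3,11) H  (was 11)
#2 (2,11) E
#3 (2,5) C  (was 11)
#4 (2,5) H  (was 5)
#5 (3,6) C  (was 11)
#6 (2,5) H  (was 5)
#7 (2,5) H  (was 5)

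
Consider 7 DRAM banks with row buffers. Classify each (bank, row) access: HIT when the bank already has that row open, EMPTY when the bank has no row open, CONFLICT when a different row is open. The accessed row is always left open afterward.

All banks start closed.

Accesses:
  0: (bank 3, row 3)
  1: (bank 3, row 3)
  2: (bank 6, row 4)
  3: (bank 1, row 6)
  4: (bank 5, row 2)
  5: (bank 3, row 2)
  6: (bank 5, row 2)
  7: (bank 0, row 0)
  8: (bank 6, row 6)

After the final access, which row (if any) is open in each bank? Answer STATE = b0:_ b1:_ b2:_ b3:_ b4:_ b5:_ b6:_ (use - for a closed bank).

step 0: bank3 None->3 [EMPTY]
step 1: bank3 3->3 [HIT]
step 2: bank6 None->4 [EMPTY]
step 3: bank1 None->6 [EMPTY]
step 4: bank5 None->2 [EMPTY]
step 5: bank3 3->2 [CONFLICT]
step 6: bank5 2->2 [HIT]
step 7: bank0 None->0 [EMPTY]
step 8: bank6 4->6 [CONFLICT]

STATE = b0:0 b1:6 b2:- b3:2 b4:- b5:2 b6:6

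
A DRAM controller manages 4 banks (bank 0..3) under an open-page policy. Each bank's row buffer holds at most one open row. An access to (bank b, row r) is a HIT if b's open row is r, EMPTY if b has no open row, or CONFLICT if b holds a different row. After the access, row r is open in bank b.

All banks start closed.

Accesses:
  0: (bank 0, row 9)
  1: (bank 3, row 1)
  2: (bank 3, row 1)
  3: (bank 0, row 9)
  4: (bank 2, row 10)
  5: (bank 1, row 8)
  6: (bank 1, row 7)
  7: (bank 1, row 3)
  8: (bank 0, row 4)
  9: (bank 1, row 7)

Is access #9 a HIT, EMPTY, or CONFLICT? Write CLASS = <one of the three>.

CLASS = CONFLICT

step 0: bank0 None->9 [EMPTY]
step 1: bank3 None->1 [EMPTY]
step 2: bank3 1->1 [HIT]
step 3: bank0 9->9 [HIT]
step 4: bank2 None->10 [EMPTY]
step 5: bank1 None->8 [EMPTY]
step 6: bank1 8->7 [CONFLICT]
step 7: bank1 7->3 [CONFLICT]
step 8: bank0 9->4 [CONFLICT]
step 9: bank1 3->7 [CONFLICT]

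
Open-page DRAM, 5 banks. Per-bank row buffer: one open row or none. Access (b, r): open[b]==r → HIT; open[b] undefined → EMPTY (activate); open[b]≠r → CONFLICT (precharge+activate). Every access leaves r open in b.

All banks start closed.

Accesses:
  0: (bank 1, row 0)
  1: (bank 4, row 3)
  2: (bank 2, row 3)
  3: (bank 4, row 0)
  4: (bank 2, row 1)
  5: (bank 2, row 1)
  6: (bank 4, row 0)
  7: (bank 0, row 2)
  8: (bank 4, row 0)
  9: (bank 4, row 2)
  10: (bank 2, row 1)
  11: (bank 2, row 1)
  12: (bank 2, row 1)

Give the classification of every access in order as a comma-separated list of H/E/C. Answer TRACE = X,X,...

#0 (1,0) E
#1 (4,3) E
#2 (2,3) E
#3 (4,0) C  (was 3)
#4 (2,1) C  (was 3)
#5 (2,1) H  (was 1)
#6 (4,0) H  (was 0)
#7 (0,2) E
#8 (4,0) H  (was 0)
#9 (4,2) C  (was 0)
#10 (2,1) H  (was 1)
#11 (2,1) H  (was 1)
#12 (2,1) H  (was 1)

TRACE = E,E,E,C,C,H,H,E,H,C,H,H,H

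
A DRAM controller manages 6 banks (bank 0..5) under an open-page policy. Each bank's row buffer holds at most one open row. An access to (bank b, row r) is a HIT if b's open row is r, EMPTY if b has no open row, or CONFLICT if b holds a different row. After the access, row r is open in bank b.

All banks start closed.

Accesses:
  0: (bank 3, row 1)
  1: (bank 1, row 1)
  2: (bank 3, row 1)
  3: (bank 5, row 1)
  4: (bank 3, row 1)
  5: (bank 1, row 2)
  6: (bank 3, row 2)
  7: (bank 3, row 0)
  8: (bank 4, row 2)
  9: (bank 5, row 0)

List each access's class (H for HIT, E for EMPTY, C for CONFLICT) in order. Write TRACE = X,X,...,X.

TRACE = E,E,H,E,H,C,C,C,E,C

step 0: bank3 None->1 [EMPTY]
step 1: bank1 None->1 [EMPTY]
step 2: bank3 1->1 [HIT]
step 3: bank5 None->1 [EMPTY]
step 4: bank3 1->1 [HIT]
step 5: bank1 1->2 [CONFLICT]
step 6: bank3 1->2 [CONFLICT]
step 7: bank3 2->0 [CONFLICT]
step 8: bank4 None->2 [EMPTY]
step 9: bank5 1->0 [CONFLICT]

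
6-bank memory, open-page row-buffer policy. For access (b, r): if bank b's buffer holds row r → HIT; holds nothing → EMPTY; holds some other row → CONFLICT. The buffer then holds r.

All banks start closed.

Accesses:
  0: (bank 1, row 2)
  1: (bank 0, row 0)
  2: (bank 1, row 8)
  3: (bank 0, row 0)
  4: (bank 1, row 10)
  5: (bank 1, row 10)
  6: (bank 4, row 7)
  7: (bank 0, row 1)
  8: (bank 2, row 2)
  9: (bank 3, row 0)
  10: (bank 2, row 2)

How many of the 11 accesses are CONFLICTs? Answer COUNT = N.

step 0: bank1 None->2 [EMPTY]
step 1: bank0 None->0 [EMPTY]
step 2: bank1 2->8 [CONFLICT]
step 3: bank0 0->0 [HIT]
step 4: bank1 8->10 [CONFLICT]
step 5: bank1 10->10 [HIT]
step 6: bank4 None->7 [EMPTY]
step 7: bank0 0->1 [CONFLICT]
step 8: bank2 None->2 [EMPTY]
step 9: bank3 None->0 [EMPTY]
step 10: bank2 2->2 [HIT]

COUNT = 3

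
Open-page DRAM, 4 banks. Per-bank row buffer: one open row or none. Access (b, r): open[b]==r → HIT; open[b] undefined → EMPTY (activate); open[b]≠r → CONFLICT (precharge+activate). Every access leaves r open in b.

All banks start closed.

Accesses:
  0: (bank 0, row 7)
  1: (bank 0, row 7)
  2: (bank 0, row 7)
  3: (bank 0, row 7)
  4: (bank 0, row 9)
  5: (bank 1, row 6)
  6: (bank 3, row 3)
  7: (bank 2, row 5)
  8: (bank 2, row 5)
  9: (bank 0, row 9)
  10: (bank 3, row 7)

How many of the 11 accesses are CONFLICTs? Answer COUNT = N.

COUNT = 2

0: bank 0 row 7 — prev None → EMPTY
1: bank 0 row 7 — prev 7 → HIT
2: bank 0 row 7 — prev 7 → HIT
3: bank 0 row 7 — prev 7 → HIT
4: bank 0 row 9 — prev 7 → CONFLICT
5: bank 1 row 6 — prev None → EMPTY
6: bank 3 row 3 — prev None → EMPTY
7: bank 2 row 5 — prev None → EMPTY
8: bank 2 row 5 — prev 5 → HIT
9: bank 0 row 9 — prev 9 → HIT
10: bank 3 row 7 — prev 3 → CONFLICT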